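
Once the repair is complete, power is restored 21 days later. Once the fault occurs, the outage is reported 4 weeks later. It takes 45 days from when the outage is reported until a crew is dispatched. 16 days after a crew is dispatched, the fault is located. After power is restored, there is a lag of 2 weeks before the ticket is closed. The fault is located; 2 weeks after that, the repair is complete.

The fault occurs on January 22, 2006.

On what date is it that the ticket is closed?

June 9, 2006

The fault occurs: Jan 22, 2006.
The outage is reported: Jan 22, 2006 + 4 weeks = Feb 19, 2006.
A crew is dispatched: Feb 19, 2006 + 45 days = Apr 5, 2006.
The fault is located: Apr 5, 2006 + 16 days = Apr 21, 2006.
The repair is complete: Apr 21, 2006 + 2 weeks = May 5, 2006.
Power is restored: May 5, 2006 + 21 days = May 26, 2006.
The ticket is closed: May 26, 2006 + 2 weeks = Jun 9, 2006.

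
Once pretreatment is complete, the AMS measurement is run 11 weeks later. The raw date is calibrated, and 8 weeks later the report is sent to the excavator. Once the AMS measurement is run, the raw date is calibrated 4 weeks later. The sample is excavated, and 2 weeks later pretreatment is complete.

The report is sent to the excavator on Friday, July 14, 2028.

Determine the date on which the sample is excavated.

Friday, January 21, 2028

The report is sent to the excavator: Jul 14, 2028.
The raw date is calibrated: Jul 14, 2028 − 8 weeks = May 19, 2028.
The AMS measurement is run: May 19, 2028 − 4 weeks = Apr 21, 2028.
Pretreatment is complete: Apr 21, 2028 − 11 weeks = Feb 4, 2028.
The sample is excavated: Feb 4, 2028 − 2 weeks = Jan 21, 2028.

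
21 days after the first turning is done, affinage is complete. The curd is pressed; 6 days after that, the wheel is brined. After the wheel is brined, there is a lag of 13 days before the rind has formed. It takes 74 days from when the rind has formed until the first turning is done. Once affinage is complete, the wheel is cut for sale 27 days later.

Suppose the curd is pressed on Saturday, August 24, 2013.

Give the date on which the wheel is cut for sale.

The curd is pressed: Aug 24, 2013.
The wheel is brined: Aug 24, 2013 + 6 days = Aug 30, 2013.
The rind has formed: Aug 30, 2013 + 13 days = Sep 12, 2013.
The first turning is done: Sep 12, 2013 + 74 days = Nov 25, 2013.
Affinage is complete: Nov 25, 2013 + 21 days = Dec 16, 2013.
The wheel is cut for sale: Dec 16, 2013 + 27 days = Jan 12, 2014.

Sunday, January 12, 2014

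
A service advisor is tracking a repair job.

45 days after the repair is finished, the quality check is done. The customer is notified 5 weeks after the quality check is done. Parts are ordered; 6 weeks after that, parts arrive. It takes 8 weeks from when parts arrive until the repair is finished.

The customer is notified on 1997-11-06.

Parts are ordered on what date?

1997-05-12

The customer is notified: Nov 6, 1997.
The quality check is done: Nov 6, 1997 − 5 weeks = Oct 2, 1997.
The repair is finished: Oct 2, 1997 − 45 days = Aug 18, 1997.
Parts arrive: Aug 18, 1997 − 8 weeks = Jun 23, 1997.
Parts are ordered: Jun 23, 1997 − 6 weeks = May 12, 1997.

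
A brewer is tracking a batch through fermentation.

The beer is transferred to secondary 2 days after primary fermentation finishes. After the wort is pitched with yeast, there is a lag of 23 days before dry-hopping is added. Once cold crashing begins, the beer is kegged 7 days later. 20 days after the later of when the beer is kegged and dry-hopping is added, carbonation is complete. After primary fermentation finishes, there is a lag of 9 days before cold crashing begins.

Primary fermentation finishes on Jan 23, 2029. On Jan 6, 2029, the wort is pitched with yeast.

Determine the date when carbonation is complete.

Feb 28, 2029

Primary fermentation finishes: Jan 23, 2029.
Cold crashing begins: Jan 23, 2029 + 9 days = Feb 1, 2029.
The beer is kegged: Feb 1, 2029 + 7 days = Feb 8, 2029.
The wort is pitched with yeast: Jan 6, 2029.
Dry-hopping is added: Jan 6, 2029 + 23 days = Jan 29, 2029.
Both prerequisites met — the beer is kegged (Feb 8, 2029), dry-hopping is added (Jan 29, 2029); the later is Feb 8, 2029.
Carbonation is complete: Feb 8, 2029 + 20 days = Feb 28, 2029.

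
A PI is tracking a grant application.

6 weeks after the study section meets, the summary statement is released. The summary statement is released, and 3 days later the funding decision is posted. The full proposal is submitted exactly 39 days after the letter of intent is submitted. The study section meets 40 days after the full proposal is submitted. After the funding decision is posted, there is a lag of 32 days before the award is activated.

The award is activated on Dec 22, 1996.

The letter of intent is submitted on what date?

The award is activated: Dec 22, 1996.
The funding decision is posted: Dec 22, 1996 − 32 days = Nov 20, 1996.
The summary statement is released: Nov 20, 1996 − 3 days = Nov 17, 1996.
The study section meets: Nov 17, 1996 − 6 weeks = Oct 6, 1996.
The full proposal is submitted: Oct 6, 1996 − 40 days = Aug 27, 1996.
The letter of intent is submitted: Aug 27, 1996 − 39 days = Jul 19, 1996.

Jul 19, 1996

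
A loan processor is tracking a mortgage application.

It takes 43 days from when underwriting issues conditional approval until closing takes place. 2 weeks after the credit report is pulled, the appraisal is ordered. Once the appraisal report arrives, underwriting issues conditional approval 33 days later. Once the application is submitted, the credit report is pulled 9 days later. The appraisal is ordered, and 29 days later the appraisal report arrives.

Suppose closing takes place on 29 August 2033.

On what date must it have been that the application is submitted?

Closing takes place: Aug 29, 2033.
Underwriting issues conditional approval: Aug 29, 2033 − 43 days = Jul 17, 2033.
The appraisal report arrives: Jul 17, 2033 − 33 days = Jun 14, 2033.
The appraisal is ordered: Jun 14, 2033 − 29 days = May 16, 2033.
The credit report is pulled: May 16, 2033 − 2 weeks = May 2, 2033.
The application is submitted: May 2, 2033 − 9 days = Apr 23, 2033.

23 April 2033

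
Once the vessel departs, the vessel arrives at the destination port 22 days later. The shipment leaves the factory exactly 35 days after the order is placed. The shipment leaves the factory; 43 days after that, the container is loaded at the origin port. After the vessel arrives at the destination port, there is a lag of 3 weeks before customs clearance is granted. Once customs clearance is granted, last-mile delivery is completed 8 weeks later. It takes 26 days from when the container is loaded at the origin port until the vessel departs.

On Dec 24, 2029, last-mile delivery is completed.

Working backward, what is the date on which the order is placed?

Jun 4, 2029

Last-mile delivery is completed: Dec 24, 2029.
Customs clearance is granted: Dec 24, 2029 − 8 weeks = Oct 29, 2029.
The vessel arrives at the destination port: Oct 29, 2029 − 3 weeks = Oct 8, 2029.
The vessel departs: Oct 8, 2029 − 22 days = Sep 16, 2029.
The container is loaded at the origin port: Sep 16, 2029 − 26 days = Aug 21, 2029.
The shipment leaves the factory: Aug 21, 2029 − 43 days = Jul 9, 2029.
The order is placed: Jul 9, 2029 − 35 days = Jun 4, 2029.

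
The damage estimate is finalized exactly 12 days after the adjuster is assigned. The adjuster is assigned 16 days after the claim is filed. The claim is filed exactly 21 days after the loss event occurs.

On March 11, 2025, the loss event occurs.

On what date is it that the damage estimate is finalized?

April 29, 2025

The loss event occurs: Mar 11, 2025.
The claim is filed: Mar 11, 2025 + 21 days = Apr 1, 2025.
The adjuster is assigned: Apr 1, 2025 + 16 days = Apr 17, 2025.
The damage estimate is finalized: Apr 17, 2025 + 12 days = Apr 29, 2025.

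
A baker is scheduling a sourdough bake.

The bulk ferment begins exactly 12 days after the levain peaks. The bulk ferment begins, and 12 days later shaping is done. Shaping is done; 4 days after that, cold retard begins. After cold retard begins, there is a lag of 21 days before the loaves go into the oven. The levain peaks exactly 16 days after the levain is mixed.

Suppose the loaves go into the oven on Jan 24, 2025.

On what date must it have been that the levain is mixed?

The loaves go into the oven: Jan 24, 2025.
Cold retard begins: Jan 24, 2025 − 21 days = Jan 3, 2025.
Shaping is done: Jan 3, 2025 − 4 days = Dec 30, 2024.
The bulk ferment begins: Dec 30, 2024 − 12 days = Dec 18, 2024.
The levain peaks: Dec 18, 2024 − 12 days = Dec 6, 2024.
The levain is mixed: Dec 6, 2024 − 16 days = Nov 20, 2024.

Nov 20, 2024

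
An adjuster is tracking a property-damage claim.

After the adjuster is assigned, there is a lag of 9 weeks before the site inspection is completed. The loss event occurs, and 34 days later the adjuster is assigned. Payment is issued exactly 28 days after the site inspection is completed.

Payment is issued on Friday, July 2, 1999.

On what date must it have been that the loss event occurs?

Payment is issued: Jul 2, 1999.
The site inspection is completed: Jul 2, 1999 − 28 days = Jun 4, 1999.
The adjuster is assigned: Jun 4, 1999 − 9 weeks = Apr 2, 1999.
The loss event occurs: Apr 2, 1999 − 34 days = Feb 27, 1999.

Saturday, February 27, 1999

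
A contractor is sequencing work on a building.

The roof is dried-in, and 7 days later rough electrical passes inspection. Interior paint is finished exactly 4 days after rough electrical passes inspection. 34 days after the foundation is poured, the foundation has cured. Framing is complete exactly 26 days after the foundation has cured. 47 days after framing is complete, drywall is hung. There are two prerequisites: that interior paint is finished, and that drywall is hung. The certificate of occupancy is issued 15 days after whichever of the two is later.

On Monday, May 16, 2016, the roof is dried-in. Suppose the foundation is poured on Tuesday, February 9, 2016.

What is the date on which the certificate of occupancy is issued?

The roof is dried-in: May 16, 2016.
Rough electrical passes inspection: May 16, 2016 + 7 days = May 23, 2016.
Interior paint is finished: May 23, 2016 + 4 days = May 27, 2016.
The foundation is poured: Feb 9, 2016.
The foundation has cured: Feb 9, 2016 + 34 days = Mar 14, 2016.
Framing is complete: Mar 14, 2016 + 26 days = Apr 9, 2016.
Drywall is hung: Apr 9, 2016 + 47 days = May 26, 2016.
Both prerequisites met — interior paint is finished (May 27, 2016), drywall is hung (May 26, 2016); the later is May 27, 2016.
The certificate of occupancy is issued: May 27, 2016 + 15 days = Jun 11, 2016.

Saturday, June 11, 2016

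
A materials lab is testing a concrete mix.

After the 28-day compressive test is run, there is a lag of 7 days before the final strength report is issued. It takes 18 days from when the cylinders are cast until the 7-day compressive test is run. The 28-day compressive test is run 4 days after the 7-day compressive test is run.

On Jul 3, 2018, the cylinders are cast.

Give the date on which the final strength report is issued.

The cylinders are cast: Jul 3, 2018.
The 7-day compressive test is run: Jul 3, 2018 + 18 days = Jul 21, 2018.
The 28-day compressive test is run: Jul 21, 2018 + 4 days = Jul 25, 2018.
The final strength report is issued: Jul 25, 2018 + 7 days = Aug 1, 2018.

Aug 1, 2018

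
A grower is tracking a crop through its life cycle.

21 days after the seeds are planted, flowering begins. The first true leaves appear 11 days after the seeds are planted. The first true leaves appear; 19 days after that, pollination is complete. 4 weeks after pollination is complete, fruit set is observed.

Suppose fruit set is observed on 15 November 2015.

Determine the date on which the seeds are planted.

18 September 2015

Fruit set is observed: Nov 15, 2015.
Pollination is complete: Nov 15, 2015 − 4 weeks = Oct 18, 2015.
The first true leaves appear: Oct 18, 2015 − 19 days = Sep 29, 2015.
The seeds are planted: Sep 29, 2015 − 11 days = Sep 18, 2015.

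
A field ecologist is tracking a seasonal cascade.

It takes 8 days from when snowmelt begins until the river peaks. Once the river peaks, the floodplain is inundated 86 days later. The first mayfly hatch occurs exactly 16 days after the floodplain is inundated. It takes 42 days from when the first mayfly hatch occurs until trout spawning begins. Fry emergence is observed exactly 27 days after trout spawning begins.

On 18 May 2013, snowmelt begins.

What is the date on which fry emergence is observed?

13 November 2013

Snowmelt begins: May 18, 2013.
The river peaks: May 18, 2013 + 8 days = May 26, 2013.
The floodplain is inundated: May 26, 2013 + 86 days = Aug 20, 2013.
The first mayfly hatch occurs: Aug 20, 2013 + 16 days = Sep 5, 2013.
Trout spawning begins: Sep 5, 2013 + 42 days = Oct 17, 2013.
Fry emergence is observed: Oct 17, 2013 + 27 days = Nov 13, 2013.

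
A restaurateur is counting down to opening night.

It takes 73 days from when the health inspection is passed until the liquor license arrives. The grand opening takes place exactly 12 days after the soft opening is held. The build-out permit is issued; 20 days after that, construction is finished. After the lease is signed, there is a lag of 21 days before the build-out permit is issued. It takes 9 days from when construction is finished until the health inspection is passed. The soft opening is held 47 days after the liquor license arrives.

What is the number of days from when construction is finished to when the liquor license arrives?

82 days

Causal path: construction is finished → the health inspection is passed → the liquor license arrives.
Total delay along the path: 9 + 73 = 82 days.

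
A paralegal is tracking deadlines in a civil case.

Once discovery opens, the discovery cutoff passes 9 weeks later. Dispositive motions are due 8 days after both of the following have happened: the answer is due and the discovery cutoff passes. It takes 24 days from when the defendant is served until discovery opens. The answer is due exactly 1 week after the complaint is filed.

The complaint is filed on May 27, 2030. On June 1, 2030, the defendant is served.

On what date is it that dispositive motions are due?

The complaint is filed: May 27, 2030.
The answer is due: May 27, 2030 + 1 week = Jun 3, 2030.
The defendant is served: Jun 1, 2030.
Discovery opens: Jun 1, 2030 + 24 days = Jun 25, 2030.
The discovery cutoff passes: Jun 25, 2030 + 9 weeks = Aug 27, 2030.
Both prerequisites met — the answer is due (Jun 3, 2030), the discovery cutoff passes (Aug 27, 2030); the later is Aug 27, 2030.
Dispositive motions are due: Aug 27, 2030 + 8 days = Sep 4, 2030.

September 4, 2030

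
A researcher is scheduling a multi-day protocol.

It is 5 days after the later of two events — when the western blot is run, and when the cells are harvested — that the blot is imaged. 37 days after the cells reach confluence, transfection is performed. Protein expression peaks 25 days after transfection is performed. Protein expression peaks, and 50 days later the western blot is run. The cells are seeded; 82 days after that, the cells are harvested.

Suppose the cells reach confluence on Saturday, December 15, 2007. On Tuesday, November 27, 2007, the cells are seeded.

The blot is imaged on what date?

The cells reach confluence: Dec 15, 2007.
Transfection is performed: Dec 15, 2007 + 37 days = Jan 21, 2008.
Protein expression peaks: Jan 21, 2008 + 25 days = Feb 15, 2008.
The western blot is run: Feb 15, 2008 + 50 days = Apr 5, 2008.
The cells are seeded: Nov 27, 2007.
The cells are harvested: Nov 27, 2007 + 82 days = Feb 17, 2008.
Both prerequisites met — the western blot is run (Apr 5, 2008), the cells are harvested (Feb 17, 2008); the later is Apr 5, 2008.
The blot is imaged: Apr 5, 2008 + 5 days = Apr 10, 2008.

Thursday, April 10, 2008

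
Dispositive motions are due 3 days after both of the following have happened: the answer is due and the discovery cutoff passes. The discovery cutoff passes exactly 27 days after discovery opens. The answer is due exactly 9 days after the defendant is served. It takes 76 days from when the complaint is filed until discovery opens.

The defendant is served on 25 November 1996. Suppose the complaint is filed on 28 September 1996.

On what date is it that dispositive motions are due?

12 January 1997

The defendant is served: Nov 25, 1996.
The answer is due: Nov 25, 1996 + 9 days = Dec 4, 1996.
The complaint is filed: Sep 28, 1996.
Discovery opens: Sep 28, 1996 + 76 days = Dec 13, 1996.
The discovery cutoff passes: Dec 13, 1996 + 27 days = Jan 9, 1997.
Both prerequisites met — the answer is due (Dec 4, 1996), the discovery cutoff passes (Jan 9, 1997); the later is Jan 9, 1997.
Dispositive motions are due: Jan 9, 1997 + 3 days = Jan 12, 1997.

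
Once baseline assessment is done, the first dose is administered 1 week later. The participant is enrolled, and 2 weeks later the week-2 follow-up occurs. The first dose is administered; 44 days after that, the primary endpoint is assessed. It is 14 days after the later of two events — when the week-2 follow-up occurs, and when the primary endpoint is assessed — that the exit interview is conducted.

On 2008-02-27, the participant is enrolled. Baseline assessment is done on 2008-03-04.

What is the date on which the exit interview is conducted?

The participant is enrolled: Feb 27, 2008.
The week-2 follow-up occurs: Feb 27, 2008 + 2 weeks = Mar 12, 2008.
Baseline assessment is done: Mar 4, 2008.
The first dose is administered: Mar 4, 2008 + 1 week = Mar 11, 2008.
The primary endpoint is assessed: Mar 11, 2008 + 44 days = Apr 24, 2008.
Both prerequisites met — the week-2 follow-up occurs (Mar 12, 2008), the primary endpoint is assessed (Apr 24, 2008); the later is Apr 24, 2008.
The exit interview is conducted: Apr 24, 2008 + 14 days = May 8, 2008.

2008-05-08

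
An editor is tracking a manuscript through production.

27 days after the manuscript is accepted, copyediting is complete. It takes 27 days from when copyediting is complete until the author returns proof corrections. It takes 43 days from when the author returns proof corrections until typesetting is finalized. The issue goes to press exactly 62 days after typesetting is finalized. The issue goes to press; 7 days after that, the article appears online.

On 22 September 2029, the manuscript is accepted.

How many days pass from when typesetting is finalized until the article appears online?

Causal path: typesetting is finalized → the issue goes to press → the article appears online.
Total delay along the path: 62 + 7 = 69 days.

69 days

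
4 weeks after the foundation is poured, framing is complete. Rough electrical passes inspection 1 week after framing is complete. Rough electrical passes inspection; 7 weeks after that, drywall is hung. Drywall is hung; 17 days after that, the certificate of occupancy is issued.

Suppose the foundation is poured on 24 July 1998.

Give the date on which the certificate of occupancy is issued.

The foundation is poured: Jul 24, 1998.
Framing is complete: Jul 24, 1998 + 4 weeks = Aug 21, 1998.
Rough electrical passes inspection: Aug 21, 1998 + 1 week = Aug 28, 1998.
Drywall is hung: Aug 28, 1998 + 7 weeks = Oct 16, 1998.
The certificate of occupancy is issued: Oct 16, 1998 + 17 days = Nov 2, 1998.

2 November 1998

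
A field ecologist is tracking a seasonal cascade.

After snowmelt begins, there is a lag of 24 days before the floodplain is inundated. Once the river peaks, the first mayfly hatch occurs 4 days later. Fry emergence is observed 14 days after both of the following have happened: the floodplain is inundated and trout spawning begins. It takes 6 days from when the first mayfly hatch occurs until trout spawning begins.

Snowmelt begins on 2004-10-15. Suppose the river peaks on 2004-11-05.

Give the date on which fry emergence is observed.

Snowmelt begins: Oct 15, 2004.
The floodplain is inundated: Oct 15, 2004 + 24 days = Nov 8, 2004.
The river peaks: Nov 5, 2004.
The first mayfly hatch occurs: Nov 5, 2004 + 4 days = Nov 9, 2004.
Trout spawning begins: Nov 9, 2004 + 6 days = Nov 15, 2004.
Both prerequisites met — the floodplain is inundated (Nov 8, 2004), trout spawning begins (Nov 15, 2004); the later is Nov 15, 2004.
Fry emergence is observed: Nov 15, 2004 + 14 days = Nov 29, 2004.

2004-11-29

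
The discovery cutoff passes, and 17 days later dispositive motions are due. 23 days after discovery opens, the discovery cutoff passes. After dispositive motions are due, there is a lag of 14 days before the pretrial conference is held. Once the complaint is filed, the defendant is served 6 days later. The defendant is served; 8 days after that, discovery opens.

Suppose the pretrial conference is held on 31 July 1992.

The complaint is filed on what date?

24 May 1992

The pretrial conference is held: Jul 31, 1992.
Dispositive motions are due: Jul 31, 1992 − 14 days = Jul 17, 1992.
The discovery cutoff passes: Jul 17, 1992 − 17 days = Jun 30, 1992.
Discovery opens: Jun 30, 1992 − 23 days = Jun 7, 1992.
The defendant is served: Jun 7, 1992 − 8 days = May 30, 1992.
The complaint is filed: May 30, 1992 − 6 days = May 24, 1992.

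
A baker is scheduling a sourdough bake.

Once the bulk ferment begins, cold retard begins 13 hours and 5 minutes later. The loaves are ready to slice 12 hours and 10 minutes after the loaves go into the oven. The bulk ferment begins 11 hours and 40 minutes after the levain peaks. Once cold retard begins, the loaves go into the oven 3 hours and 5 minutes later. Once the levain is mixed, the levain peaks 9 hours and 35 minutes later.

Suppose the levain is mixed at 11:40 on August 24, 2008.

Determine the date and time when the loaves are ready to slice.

13:15 on August 26, 2008

The levain is mixed: 11:40 Aug 24, 2008.
The levain peaks: 11:40 Aug 24, 2008 + 9h35m = 21:15 Aug 24, 2008.
The bulk ferment begins: 21:15 Aug 24, 2008 + 11h40m = 08:55 Aug 25, 2008.
Cold retard begins: 08:55 Aug 25, 2008 + 13h05m = 22:00 Aug 25, 2008.
The loaves go into the oven: 22:00 Aug 25, 2008 + 3h05m = 01:05 Aug 26, 2008.
The loaves are ready to slice: 01:05 Aug 26, 2008 + 12h10m = 13:15 Aug 26, 2008.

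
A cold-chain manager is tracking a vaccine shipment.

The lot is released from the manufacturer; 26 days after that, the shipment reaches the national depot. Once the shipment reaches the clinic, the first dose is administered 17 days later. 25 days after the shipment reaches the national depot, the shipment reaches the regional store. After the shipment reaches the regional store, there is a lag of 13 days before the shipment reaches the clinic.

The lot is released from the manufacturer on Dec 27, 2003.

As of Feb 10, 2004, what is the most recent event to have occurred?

The lot is released from the manufacturer: Dec 27, 2003.
The shipment reaches the national depot: Dec 27, 2003 + 26 days = Jan 22, 2004.
The shipment reaches the regional store: Jan 22, 2004 + 25 days = Feb 16, 2004.
The shipment reaches the clinic: Feb 16, 2004 + 13 days = Feb 29, 2004.
The first dose is administered: Feb 29, 2004 + 17 days = Mar 17, 2004.
Feb 10, 2004 falls between when the shipment reaches the national depot (Jan 22, 2004) and when the shipment reaches the regional store (Feb 16, 2004).

The shipment reaches the national depot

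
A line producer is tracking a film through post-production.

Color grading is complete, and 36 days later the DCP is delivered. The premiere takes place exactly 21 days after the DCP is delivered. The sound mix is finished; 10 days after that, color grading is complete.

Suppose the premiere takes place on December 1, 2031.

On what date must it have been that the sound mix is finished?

September 25, 2031

The premiere takes place: Dec 1, 2031.
The DCP is delivered: Dec 1, 2031 − 21 days = Nov 10, 2031.
Color grading is complete: Nov 10, 2031 − 36 days = Oct 5, 2031.
The sound mix is finished: Oct 5, 2031 − 10 days = Sep 25, 2031.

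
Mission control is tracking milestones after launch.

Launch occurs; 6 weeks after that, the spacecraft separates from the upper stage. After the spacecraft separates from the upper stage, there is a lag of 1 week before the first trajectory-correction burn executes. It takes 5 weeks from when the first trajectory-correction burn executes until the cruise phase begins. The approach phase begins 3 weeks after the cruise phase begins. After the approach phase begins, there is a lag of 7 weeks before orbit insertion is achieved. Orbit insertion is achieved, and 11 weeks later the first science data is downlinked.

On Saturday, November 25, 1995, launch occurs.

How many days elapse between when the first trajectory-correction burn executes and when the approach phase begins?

56 days

Causal path: the first trajectory-correction burn executes → the cruise phase begins → the approach phase begins.
Total delay along the path: 5 + 3 weeks = 8 weeks = 56 days.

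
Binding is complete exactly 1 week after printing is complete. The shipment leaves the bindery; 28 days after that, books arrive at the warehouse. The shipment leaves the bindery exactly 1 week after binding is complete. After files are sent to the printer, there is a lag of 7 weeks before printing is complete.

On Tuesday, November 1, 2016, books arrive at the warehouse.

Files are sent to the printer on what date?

Tuesday, August 2, 2016

Books arrive at the warehouse: Nov 1, 2016.
The shipment leaves the bindery: Nov 1, 2016 − 28 days = Oct 4, 2016.
Binding is complete: Oct 4, 2016 − 1 week = Sep 27, 2016.
Printing is complete: Sep 27, 2016 − 1 week = Sep 20, 2016.
Files are sent to the printer: Sep 20, 2016 − 7 weeks = Aug 2, 2016.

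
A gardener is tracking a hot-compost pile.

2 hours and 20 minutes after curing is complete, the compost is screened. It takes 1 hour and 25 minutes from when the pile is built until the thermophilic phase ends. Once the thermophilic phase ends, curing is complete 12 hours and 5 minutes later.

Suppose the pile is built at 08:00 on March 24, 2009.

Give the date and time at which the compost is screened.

23:50 on March 24, 2009

The pile is built: 08:00 Mar 24, 2009.
The thermophilic phase ends: 08:00 Mar 24, 2009 + 1h25m = 09:25 Mar 24, 2009.
Curing is complete: 09:25 Mar 24, 2009 + 12h05m = 21:30 Mar 24, 2009.
The compost is screened: 21:30 Mar 24, 2009 + 2h20m = 23:50 Mar 24, 2009.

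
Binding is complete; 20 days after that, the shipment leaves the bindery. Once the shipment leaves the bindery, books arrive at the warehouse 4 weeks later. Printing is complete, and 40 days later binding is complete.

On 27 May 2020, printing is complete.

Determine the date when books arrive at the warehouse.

23 August 2020

Printing is complete: May 27, 2020.
Binding is complete: May 27, 2020 + 40 days = Jul 6, 2020.
The shipment leaves the bindery: Jul 6, 2020 + 20 days = Jul 26, 2020.
Books arrive at the warehouse: Jul 26, 2020 + 4 weeks = Aug 23, 2020.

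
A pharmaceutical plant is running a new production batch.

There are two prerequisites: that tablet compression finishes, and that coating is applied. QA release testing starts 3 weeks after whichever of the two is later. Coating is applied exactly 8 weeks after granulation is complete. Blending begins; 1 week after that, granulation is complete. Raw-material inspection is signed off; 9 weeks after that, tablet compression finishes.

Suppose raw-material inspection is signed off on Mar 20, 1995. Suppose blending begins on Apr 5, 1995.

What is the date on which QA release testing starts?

Raw-material inspection is signed off: Mar 20, 1995.
Tablet compression finishes: Mar 20, 1995 + 9 weeks = May 22, 1995.
Blending begins: Apr 5, 1995.
Granulation is complete: Apr 5, 1995 + 1 week = Apr 12, 1995.
Coating is applied: Apr 12, 1995 + 8 weeks = Jun 7, 1995.
Both prerequisites met — tablet compression finishes (May 22, 1995), coating is applied (Jun 7, 1995); the later is Jun 7, 1995.
QA release testing starts: Jun 7, 1995 + 3 weeks = Jun 28, 1995.

Jun 28, 1995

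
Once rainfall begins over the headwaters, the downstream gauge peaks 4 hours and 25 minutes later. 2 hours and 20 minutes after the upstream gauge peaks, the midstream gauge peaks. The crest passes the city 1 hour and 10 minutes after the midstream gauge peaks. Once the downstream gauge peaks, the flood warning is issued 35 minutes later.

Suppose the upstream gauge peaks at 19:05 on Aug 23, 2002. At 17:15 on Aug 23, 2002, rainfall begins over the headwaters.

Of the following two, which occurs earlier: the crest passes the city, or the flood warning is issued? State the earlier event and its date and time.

The flood warning is issued — 22:15 on Aug 23, 2002

The upstream gauge peaks: 19:05 Aug 23, 2002.
The midstream gauge peaks: 19:05 Aug 23, 2002 + 2h20m = 21:25 Aug 23, 2002.
The crest passes the city: 21:25 Aug 23, 2002 + 1h10m = 22:35 Aug 23, 2002.
Rainfall begins over the headwaters: 17:15 Aug 23, 2002.
The downstream gauge peaks: 17:15 Aug 23, 2002 + 4h25m = 21:40 Aug 23, 2002.
The flood warning is issued: 21:40 Aug 23, 2002 + 35m = 22:15 Aug 23, 2002.
Comparing: the crest passes the city at 22:35 Aug 23, 2002 vs the flood warning is issued at 22:15 Aug 23, 2002. Earlier: the flood warning is issued.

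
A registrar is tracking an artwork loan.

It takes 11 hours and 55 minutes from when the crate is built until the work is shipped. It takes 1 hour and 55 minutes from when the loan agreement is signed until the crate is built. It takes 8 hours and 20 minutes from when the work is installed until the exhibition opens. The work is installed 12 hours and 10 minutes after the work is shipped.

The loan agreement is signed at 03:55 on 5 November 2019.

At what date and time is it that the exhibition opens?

The loan agreement is signed: 03:55 Nov 5, 2019.
The crate is built: 03:55 Nov 5, 2019 + 1h55m = 05:50 Nov 5, 2019.
The work is shipped: 05:50 Nov 5, 2019 + 11h55m = 17:45 Nov 5, 2019.
The work is installed: 17:45 Nov 5, 2019 + 12h10m = 05:55 Nov 6, 2019.
The exhibition opens: 05:55 Nov 6, 2019 + 8h20m = 14:15 Nov 6, 2019.

14:15 on 6 November 2019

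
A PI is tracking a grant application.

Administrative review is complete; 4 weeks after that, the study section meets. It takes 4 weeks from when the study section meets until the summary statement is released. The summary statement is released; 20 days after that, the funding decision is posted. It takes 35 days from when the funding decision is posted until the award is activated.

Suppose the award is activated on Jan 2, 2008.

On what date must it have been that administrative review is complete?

Sep 13, 2007

The award is activated: Jan 2, 2008.
The funding decision is posted: Jan 2, 2008 − 35 days = Nov 28, 2007.
The summary statement is released: Nov 28, 2007 − 20 days = Nov 8, 2007.
The study section meets: Nov 8, 2007 − 4 weeks = Oct 11, 2007.
Administrative review is complete: Oct 11, 2007 − 4 weeks = Sep 13, 2007.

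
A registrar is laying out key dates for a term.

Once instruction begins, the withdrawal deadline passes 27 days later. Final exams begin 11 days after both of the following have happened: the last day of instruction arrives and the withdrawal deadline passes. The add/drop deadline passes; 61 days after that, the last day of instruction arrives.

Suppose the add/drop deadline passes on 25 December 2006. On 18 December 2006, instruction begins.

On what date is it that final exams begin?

7 March 2007

The add/drop deadline passes: Dec 25, 2006.
The last day of instruction arrives: Dec 25, 2006 + 61 days = Feb 24, 2007.
Instruction begins: Dec 18, 2006.
The withdrawal deadline passes: Dec 18, 2006 + 27 days = Jan 14, 2007.
Both prerequisites met — the last day of instruction arrives (Feb 24, 2007), the withdrawal deadline passes (Jan 14, 2007); the later is Feb 24, 2007.
Final exams begin: Feb 24, 2007 + 11 days = Mar 7, 2007.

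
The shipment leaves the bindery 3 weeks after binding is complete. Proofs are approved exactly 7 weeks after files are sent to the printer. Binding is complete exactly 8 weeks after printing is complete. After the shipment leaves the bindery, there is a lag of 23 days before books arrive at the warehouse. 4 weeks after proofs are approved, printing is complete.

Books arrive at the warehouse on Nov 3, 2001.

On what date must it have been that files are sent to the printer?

May 10, 2001

Books arrive at the warehouse: Nov 3, 2001.
The shipment leaves the bindery: Nov 3, 2001 − 23 days = Oct 11, 2001.
Binding is complete: Oct 11, 2001 − 3 weeks = Sep 20, 2001.
Printing is complete: Sep 20, 2001 − 8 weeks = Jul 26, 2001.
Proofs are approved: Jul 26, 2001 − 4 weeks = Jun 28, 2001.
Files are sent to the printer: Jun 28, 2001 − 7 weeks = May 10, 2001.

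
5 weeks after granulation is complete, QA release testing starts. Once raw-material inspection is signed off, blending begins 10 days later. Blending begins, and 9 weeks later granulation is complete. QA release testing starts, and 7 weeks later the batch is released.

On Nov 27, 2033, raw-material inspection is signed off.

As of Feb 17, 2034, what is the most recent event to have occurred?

Raw-material inspection is signed off: Nov 27, 2033.
Blending begins: Nov 27, 2033 + 10 days = Dec 7, 2033.
Granulation is complete: Dec 7, 2033 + 9 weeks = Feb 8, 2034.
QA release testing starts: Feb 8, 2034 + 5 weeks = Mar 15, 2034.
The batch is released: Mar 15, 2034 + 7 weeks = May 3, 2034.
Feb 17, 2034 falls between when granulation is complete (Feb 8, 2034) and when QA release testing starts (Mar 15, 2034).

Granulation is complete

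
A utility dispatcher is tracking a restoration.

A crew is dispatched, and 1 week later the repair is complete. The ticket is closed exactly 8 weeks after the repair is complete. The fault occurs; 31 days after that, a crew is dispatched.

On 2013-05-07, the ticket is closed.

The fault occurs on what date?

The ticket is closed: May 7, 2013.
The repair is complete: May 7, 2013 − 8 weeks = Mar 12, 2013.
A crew is dispatched: Mar 12, 2013 − 1 week = Mar 5, 2013.
The fault occurs: Mar 5, 2013 − 31 days = Feb 2, 2013.

2013-02-02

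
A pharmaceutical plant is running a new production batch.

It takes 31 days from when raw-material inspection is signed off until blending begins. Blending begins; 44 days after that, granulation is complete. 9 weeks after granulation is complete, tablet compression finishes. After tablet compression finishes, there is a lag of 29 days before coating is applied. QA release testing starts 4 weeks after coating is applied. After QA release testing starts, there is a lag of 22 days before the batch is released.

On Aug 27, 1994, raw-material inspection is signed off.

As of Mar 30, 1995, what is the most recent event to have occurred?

Raw-material inspection is signed off: Aug 27, 1994.
Blending begins: Aug 27, 1994 + 31 days = Sep 27, 1994.
Granulation is complete: Sep 27, 1994 + 44 days = Nov 10, 1994.
Tablet compression finishes: Nov 10, 1994 + 9 weeks = Jan 12, 1995.
Coating is applied: Jan 12, 1995 + 29 days = Feb 10, 1995.
QA release testing starts: Feb 10, 1995 + 4 weeks = Mar 10, 1995.
The batch is released: Mar 10, 1995 + 22 days = Apr 1, 1995.
Mar 30, 1995 falls between when QA release testing starts (Mar 10, 1995) and when the batch is released (Apr 1, 1995).

QA release testing starts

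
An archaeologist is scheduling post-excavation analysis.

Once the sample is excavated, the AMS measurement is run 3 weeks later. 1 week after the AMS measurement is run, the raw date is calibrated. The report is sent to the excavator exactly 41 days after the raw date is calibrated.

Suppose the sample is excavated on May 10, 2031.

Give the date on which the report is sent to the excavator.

Jul 18, 2031

The sample is excavated: May 10, 2031.
The AMS measurement is run: May 10, 2031 + 3 weeks = May 31, 2031.
The raw date is calibrated: May 31, 2031 + 1 week = Jun 7, 2031.
The report is sent to the excavator: Jun 7, 2031 + 41 days = Jul 18, 2031.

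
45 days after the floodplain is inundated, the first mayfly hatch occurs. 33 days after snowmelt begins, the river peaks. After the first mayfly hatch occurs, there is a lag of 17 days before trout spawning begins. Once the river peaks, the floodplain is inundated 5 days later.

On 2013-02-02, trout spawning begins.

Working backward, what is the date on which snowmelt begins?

2012-10-25

Trout spawning begins: Feb 2, 2013.
The first mayfly hatch occurs: Feb 2, 2013 − 17 days = Jan 16, 2013.
The floodplain is inundated: Jan 16, 2013 − 45 days = Dec 2, 2012.
The river peaks: Dec 2, 2012 − 5 days = Nov 27, 2012.
Snowmelt begins: Nov 27, 2012 − 33 days = Oct 25, 2012.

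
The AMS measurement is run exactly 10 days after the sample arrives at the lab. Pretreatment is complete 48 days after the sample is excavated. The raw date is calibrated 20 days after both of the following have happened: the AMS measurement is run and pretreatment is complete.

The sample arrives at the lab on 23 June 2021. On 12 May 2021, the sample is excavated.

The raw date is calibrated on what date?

23 July 2021

The sample arrives at the lab: Jun 23, 2021.
The AMS measurement is run: Jun 23, 2021 + 10 days = Jul 3, 2021.
The sample is excavated: May 12, 2021.
Pretreatment is complete: May 12, 2021 + 48 days = Jun 29, 2021.
Both prerequisites met — the AMS measurement is run (Jul 3, 2021), pretreatment is complete (Jun 29, 2021); the later is Jul 3, 2021.
The raw date is calibrated: Jul 3, 2021 + 20 days = Jul 23, 2021.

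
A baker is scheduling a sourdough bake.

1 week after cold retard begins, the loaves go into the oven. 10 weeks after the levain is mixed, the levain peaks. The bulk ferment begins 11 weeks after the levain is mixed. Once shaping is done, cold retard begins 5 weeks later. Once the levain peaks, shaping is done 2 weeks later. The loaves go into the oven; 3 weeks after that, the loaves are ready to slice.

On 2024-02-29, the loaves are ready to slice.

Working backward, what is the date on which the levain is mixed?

The loaves are ready to slice: Feb 29, 2024.
The loaves go into the oven: Feb 29, 2024 − 3 weeks = Feb 8, 2024.
Cold retard begins: Feb 8, 2024 − 1 week = Feb 1, 2024.
Shaping is done: Feb 1, 2024 − 5 weeks = Dec 28, 2023.
The levain peaks: Dec 28, 2023 − 2 weeks = Dec 14, 2023.
The levain is mixed: Dec 14, 2023 − 10 weeks = Oct 5, 2023.

2023-10-05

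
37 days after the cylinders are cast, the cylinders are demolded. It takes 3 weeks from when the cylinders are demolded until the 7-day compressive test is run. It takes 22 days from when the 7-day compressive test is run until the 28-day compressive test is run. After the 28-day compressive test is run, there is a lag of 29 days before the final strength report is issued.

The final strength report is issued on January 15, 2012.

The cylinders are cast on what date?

The final strength report is issued: Jan 15, 2012.
The 28-day compressive test is run: Jan 15, 2012 − 29 days = Dec 17, 2011.
The 7-day compressive test is run: Dec 17, 2011 − 22 days = Nov 25, 2011.
The cylinders are demolded: Nov 25, 2011 − 3 weeks = Nov 4, 2011.
The cylinders are cast: Nov 4, 2011 − 37 days = Sep 28, 2011.

September 28, 2011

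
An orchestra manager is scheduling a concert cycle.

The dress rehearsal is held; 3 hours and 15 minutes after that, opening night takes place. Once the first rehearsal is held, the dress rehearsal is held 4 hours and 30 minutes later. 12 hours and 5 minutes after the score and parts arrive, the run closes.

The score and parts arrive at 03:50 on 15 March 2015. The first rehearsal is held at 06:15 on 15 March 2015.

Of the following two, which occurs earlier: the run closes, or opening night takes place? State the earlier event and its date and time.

The score and parts arrive: 03:50 Mar 15, 2015.
The run closes: 03:50 Mar 15, 2015 + 12h05m = 15:55 Mar 15, 2015.
The first rehearsal is held: 06:15 Mar 15, 2015.
The dress rehearsal is held: 06:15 Mar 15, 2015 + 4h30m = 10:45 Mar 15, 2015.
Opening night takes place: 10:45 Mar 15, 2015 + 3h15m = 14:00 Mar 15, 2015.
Comparing: the run closes at 15:55 Mar 15, 2015 vs opening night takes place at 14:00 Mar 15, 2015. Earlier: opening night takes place.

Opening night takes place — 14:00 on 15 March 2015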